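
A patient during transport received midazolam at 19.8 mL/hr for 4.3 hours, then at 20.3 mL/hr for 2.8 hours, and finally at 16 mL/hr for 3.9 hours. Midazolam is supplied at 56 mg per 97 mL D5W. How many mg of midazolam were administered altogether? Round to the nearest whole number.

Concentration = 56 mg ÷ 97 mL = 0.5773196 mg/mL
Stage 1: 19.8 mL/hr × 4.3 hr = 85.14 mL → 85.14 mL × 0.5773196 mg/mL = 49.15299 mg
Stage 2: 20.3 mL/hr × 2.8 hr = 56.84 mL → 56.84 mL × 0.5773196 mg/mL = 32.81485 mg
Stage 3: 16 mL/hr × 3.9 hr = 62.4 mL → 62.4 mL × 0.5773196 mg/mL = 36.02474 mg
Total = 49.15299 + 32.81485 + 36.02474 = 117.9926 mg

118 mg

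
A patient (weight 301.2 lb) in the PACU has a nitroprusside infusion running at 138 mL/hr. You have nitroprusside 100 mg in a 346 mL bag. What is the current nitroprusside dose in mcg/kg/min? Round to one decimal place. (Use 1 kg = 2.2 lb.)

4.9 mcg/kg/min

Weight = 301.2 lb ÷ 2.2 lb/kg = 136.9091 kg
Concentration = 100 mg ÷ 346 mL = 0.2890173 mg/mL = 289.0173 mcg/mL
Drug rate = 138 mL/hr × 289.0173 mcg/mL = 39884.39 mcg/hr
39884.39 mcg/hr ÷ 60 min/hr = 664.7399 mcg/min
664.7399 mcg/min ÷ 136.9091 kg = 4.855338 mcg/kg/min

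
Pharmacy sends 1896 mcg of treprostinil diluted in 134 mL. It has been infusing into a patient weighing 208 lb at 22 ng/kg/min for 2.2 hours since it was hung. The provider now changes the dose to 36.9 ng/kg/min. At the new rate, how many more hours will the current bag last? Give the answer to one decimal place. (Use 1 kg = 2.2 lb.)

Initial rate:
Weight = 208 lb ÷ 2.2 lb/kg = 94.54545 kg
Dose = 22 ng/kg/min × 94.54545 kg = 2080 ng/min
2080 ng/min × 60 min/hr = 124800 ng/hr
Concentration = 1896 mcg ÷ 134 mL = 14.14925 mcg/mL = 14149.25 ng/mL
Rate = 124800 ng/hr ÷ 14149.25 ng/mL = 8.820253 mL/hr
Volume infused so far = 8.820253 mL/hr × 2.2 hr = 19.40456 mL
Volume remaining = 134 − 19.40456 = 114.5954 mL
New rate:
Dose = 36.9 ng/kg/min × 94.54545 kg = 3488.727 ng/min
3488.727 ng/min × 60 min/hr = 209323.6 ng/hr
Rate = 209323.6 ng/hr ÷ 14149.25 ng/mL = 14.79397 mL/hr
Time remaining = 114.5954 mL ÷ 14.79397 mL/hr = 7.746091 hr

7.7 hours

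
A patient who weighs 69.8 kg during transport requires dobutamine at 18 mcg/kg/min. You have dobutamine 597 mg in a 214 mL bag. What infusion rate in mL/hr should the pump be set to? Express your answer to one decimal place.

27.0 mL/hr

Dose = 18 mcg/kg/min × 69.8 kg = 1256.4 mcg/min
1256.4 mcg/min × 60 min/hr = 75384 mcg/hr
Concentration = 597 mg ÷ 214 mL = 2.78972 mg/mL = 2789.72 mcg/mL
Rate = 75384 mcg/hr ÷ 2789.72 mcg/mL = 27.02207 mL/hr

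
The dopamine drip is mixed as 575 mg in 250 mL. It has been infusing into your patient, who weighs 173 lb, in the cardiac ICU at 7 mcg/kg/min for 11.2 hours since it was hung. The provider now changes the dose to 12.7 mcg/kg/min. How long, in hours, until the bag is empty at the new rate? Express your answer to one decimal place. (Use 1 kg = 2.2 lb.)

3.4 hours

Initial rate:
Weight = 173 lb ÷ 2.2 lb/kg = 78.63636 kg
Dose = 7 mcg/kg/min × 78.63636 kg = 550.4545 mcg/min
550.4545 mcg/min × 60 min/hr = 33027.27 mcg/hr
Concentration = 575 mg ÷ 250 mL = 2.3 mg/mL = 2300 mcg/mL
Rate = 33027.27 mcg/hr ÷ 2300 mcg/mL = 14.35968 mL/hr
Volume infused so far = 14.35968 mL/hr × 11.2 hr = 160.8285 mL
Volume remaining = 250 − 160.8285 = 89.17154 mL
New rate:
Dose = 12.7 mcg/kg/min × 78.63636 kg = 998.6818 mcg/min
998.6818 mcg/min × 60 min/hr = 59920.91 mcg/hr
Rate = 59920.91 mcg/hr ÷ 2300 mcg/mL = 26.05257 mL/hr
Time remaining = 89.17154 mL ÷ 26.05257 mL/hr = 3.422754 hr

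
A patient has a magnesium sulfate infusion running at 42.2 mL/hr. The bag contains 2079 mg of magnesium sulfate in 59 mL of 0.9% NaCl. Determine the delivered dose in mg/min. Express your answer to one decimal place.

24.8 mg/min

Concentration = 2079 mg ÷ 59 mL = 35.23729 mg/mL
Drug rate = 42.2 mL/hr × 35.23729 mg/mL = 1487.014 mg/hr
1487.014 mg/hr ÷ 60 min/hr = 24.78356 mg/min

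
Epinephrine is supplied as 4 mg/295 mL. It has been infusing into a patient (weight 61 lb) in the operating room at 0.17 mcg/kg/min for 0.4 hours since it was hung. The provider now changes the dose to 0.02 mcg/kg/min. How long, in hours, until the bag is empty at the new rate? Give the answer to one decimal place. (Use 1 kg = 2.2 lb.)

116.8 hours

Initial rate:
Weight = 61 lb ÷ 2.2 lb/kg = 27.72727 kg
Dose = 0.17 mcg/kg/min × 27.72727 kg = 4.713636 mcg/min
4.713636 mcg/min × 60 min/hr = 282.8182 mcg/hr
Concentration = 4 mg ÷ 295 mL = 0.01355932 mg/mL = 13.55932 mcg/mL
Rate = 282.8182 mcg/hr ÷ 13.55932 mcg/mL = 20.85784 mL/hr
Volume infused so far = 20.85784 mL/hr × 0.4 hr = 8.343136 mL
Volume remaining = 295 − 8.343136 = 286.6569 mL
New rate:
Dose = 0.02 mcg/kg/min × 27.72727 kg = 0.5545455 mcg/min
0.5545455 mcg/min × 60 min/hr = 33.27273 mcg/hr
Rate = 33.27273 mcg/hr ÷ 13.55932 mcg/mL = 2.453864 mL/hr
Time remaining = 286.6569 mL ÷ 2.453864 mL/hr = 116.8186 hr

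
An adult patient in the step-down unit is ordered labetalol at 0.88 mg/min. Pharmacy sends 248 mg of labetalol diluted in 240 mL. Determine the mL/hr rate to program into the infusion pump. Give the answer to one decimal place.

51.1 mL/hr

0.88 mg/min × 60 min/hr = 52.8 mg/hr
Concentration = 248 mg ÷ 240 mL = 1.033333 mg/mL
Rate = 52.8 mg/hr ÷ 1.033333 mg/mL = 51.09677 mL/hr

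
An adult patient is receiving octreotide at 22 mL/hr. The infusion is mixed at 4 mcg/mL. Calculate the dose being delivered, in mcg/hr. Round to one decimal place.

Drug rate = 22 mL/hr × 4 mcg/mL = 88 mcg/hr

88.0 mcg/hr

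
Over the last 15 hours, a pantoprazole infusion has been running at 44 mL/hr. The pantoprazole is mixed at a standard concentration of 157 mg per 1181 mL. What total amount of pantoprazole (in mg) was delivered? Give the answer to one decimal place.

Concentration = 157 mg ÷ 1181 mL = 0.1329382 mg/mL
Drug rate = 44 mL/hr × 0.1329382 mg/mL = 5.84928 mg/hr
Total = 5.84928 mg/hr × 15 hr = 87.7392 mg

87.7 mg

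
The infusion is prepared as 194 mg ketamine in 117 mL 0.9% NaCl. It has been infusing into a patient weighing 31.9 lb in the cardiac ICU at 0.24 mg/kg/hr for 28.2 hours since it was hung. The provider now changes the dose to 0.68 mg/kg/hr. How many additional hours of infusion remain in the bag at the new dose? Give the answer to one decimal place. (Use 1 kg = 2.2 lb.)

Initial rate:
Weight = 31.9 lb ÷ 2.2 lb/kg = 14.5 kg
Dose = 0.24 mg/kg/hr × 14.5 kg = 3.48 mg/hr
Concentration = 194 mg ÷ 117 mL = 1.65812 mg/mL
Rate = 3.48 mg/hr ÷ 1.65812 mg/mL = 2.098763 mL/hr
Volume infused so far = 2.098763 mL/hr × 28.2 hr = 59.18511 mL
Volume remaining = 117 − 59.18511 = 57.81489 mL
New rate:
Dose = 0.68 mg/kg/hr × 14.5 kg = 9.86 mg/hr
Rate = 9.86 mg/hr ÷ 1.65812 mg/mL = 5.946495 mL/hr
Time remaining = 57.81489 mL ÷ 5.946495 mL/hr = 9.722515 hr

9.7 hours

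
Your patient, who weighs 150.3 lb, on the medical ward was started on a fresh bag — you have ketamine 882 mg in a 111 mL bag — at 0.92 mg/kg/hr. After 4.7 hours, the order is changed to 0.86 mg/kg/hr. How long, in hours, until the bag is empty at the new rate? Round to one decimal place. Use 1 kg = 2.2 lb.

Initial rate:
Weight = 150.3 lb ÷ 2.2 lb/kg = 68.31818 kg
Dose = 0.92 mg/kg/hr × 68.31818 kg = 62.85273 mg/hr
Concentration = 882 mg ÷ 111 mL = 7.945946 mg/mL
Rate = 62.85273 mg/hr ÷ 7.945946 mg/mL = 7.910037 mL/hr
Volume infused so far = 7.910037 mL/hr × 4.7 hr = 37.17717 mL
Volume remaining = 111 − 37.17717 = 73.82283 mL
New rate:
Dose = 0.86 mg/kg/hr × 68.31818 kg = 58.75364 mg/hr
Rate = 58.75364 mg/hr ÷ 7.945946 mg/mL = 7.394165 mL/hr
Time remaining = 73.82283 mL ÷ 7.394165 mL/hr = 9.98393 hr

10.0 hours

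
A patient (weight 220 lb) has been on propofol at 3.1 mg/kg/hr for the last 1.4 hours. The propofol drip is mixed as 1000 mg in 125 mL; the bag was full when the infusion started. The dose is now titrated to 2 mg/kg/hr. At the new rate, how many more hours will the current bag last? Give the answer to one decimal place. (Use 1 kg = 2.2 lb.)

Initial rate:
Weight = 220 lb ÷ 2.2 lb/kg = 100 kg
Dose = 3.1 mg/kg/hr × 100 kg = 310 mg/hr
Concentration = 1000 mg ÷ 125 mL = 8 mg/mL
Rate = 310 mg/hr ÷ 8 mg/mL = 38.75 mL/hr
Volume infused so far = 38.75 mL/hr × 1.4 hr = 54.25 mL
Volume remaining = 125 − 54.25 = 70.75 mL
New rate:
Dose = 2 mg/kg/hr × 100 kg = 200 mg/hr
Rate = 200 mg/hr ÷ 8 mg/mL = 25 mL/hr
Time remaining = 70.75 mL ÷ 25 mL/hr = 2.83 hr

2.8 hours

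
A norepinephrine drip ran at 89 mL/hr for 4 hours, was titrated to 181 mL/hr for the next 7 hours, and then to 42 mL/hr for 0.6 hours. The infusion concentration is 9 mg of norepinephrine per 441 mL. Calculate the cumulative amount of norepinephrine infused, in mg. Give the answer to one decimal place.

33.6 mg

Concentration = 9 mg ÷ 441 mL = 0.02040816 mg/mL
Stage 1: 89 mL/hr × 4 hr = 356 mL → 356 mL × 0.02040816 mg/mL = 7.265306 mg
Stage 2: 181 mL/hr × 7 hr = 1267 mL → 1267 mL × 0.02040816 mg/mL = 25.85714 mg
Stage 3: 42 mL/hr × 0.6 hr = 25.2 mL → 25.2 mL × 0.02040816 mg/mL = 0.5142857 mg
Total = 7.265306 + 25.85714 + 0.5142857 = 33.63673 mg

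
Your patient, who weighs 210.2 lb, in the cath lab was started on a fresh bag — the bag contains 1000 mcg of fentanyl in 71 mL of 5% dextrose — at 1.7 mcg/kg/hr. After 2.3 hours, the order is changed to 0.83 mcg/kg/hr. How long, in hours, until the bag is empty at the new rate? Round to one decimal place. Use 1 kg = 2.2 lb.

Initial rate:
Weight = 210.2 lb ÷ 2.2 lb/kg = 95.54545 kg
Dose = 1.7 mcg/kg/hr × 95.54545 kg = 162.4273 mcg/hr
Concentration = 1000 mcg ÷ 71 mL = 14.08451 mcg/mL
Rate = 162.4273 mcg/hr ÷ 14.08451 mcg/mL = 11.53234 mL/hr
Volume infused so far = 11.53234 mL/hr × 2.3 hr = 26.52437 mL
Volume remaining = 71 − 26.52437 = 44.47563 mL
New rate:
Dose = 0.83 mcg/kg/hr × 95.54545 kg = 79.30273 mcg/hr
Rate = 79.30273 mcg/hr ÷ 14.08451 mcg/mL = 5.630494 mL/hr
Time remaining = 44.47563 mL ÷ 5.630494 mL/hr = 7.899063 hr

7.9 hours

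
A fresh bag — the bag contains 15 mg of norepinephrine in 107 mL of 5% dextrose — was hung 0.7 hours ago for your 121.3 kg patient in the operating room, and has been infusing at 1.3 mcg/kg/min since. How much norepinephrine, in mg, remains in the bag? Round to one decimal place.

8.4 mg

Dose = 1.3 mcg/kg/min × 121.3 kg = 157.69 mcg/min
157.69 mcg/min × 60 min/hr = 9461.4 mcg/hr
Concentration = 15 mg ÷ 107 mL = 0.1401869 mg/mL = 140.1869 mcg/mL
Rate = 9461.4 mcg/hr ÷ 140.1869 mcg/mL = 67.49132 mL/hr
Volume infused = 67.49132 mL/hr × 0.7 hr = 47.24392 mL
Volume remaining = 107 − 47.24392 = 59.75608 mL
Drug remaining = 59.75608 mL × 140.1869 mcg/mL = 8377.02 mcg = 8.37702 mg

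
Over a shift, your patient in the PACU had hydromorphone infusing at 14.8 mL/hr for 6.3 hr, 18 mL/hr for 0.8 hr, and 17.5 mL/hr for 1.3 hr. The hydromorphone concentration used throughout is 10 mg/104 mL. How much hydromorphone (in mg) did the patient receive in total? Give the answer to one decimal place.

Concentration = 10 mg ÷ 104 mL = 0.09615385 mg/mL
Stage 1: 14.8 mL/hr × 6.3 hr = 93.24 mL → 93.24 mL × 0.09615385 mg/mL = 8.965385 mg
Stage 2: 18 mL/hr × 0.8 hr = 14.4 mL → 14.4 mL × 0.09615385 mg/mL = 1.384615 mg
Stage 3: 17.5 mL/hr × 1.3 hr = 22.75 mL → 22.75 mL × 0.09615385 mg/mL = 2.1875 mg
Total = 8.965385 + 1.384615 + 2.1875 = 12.5375 mg

12.5 mg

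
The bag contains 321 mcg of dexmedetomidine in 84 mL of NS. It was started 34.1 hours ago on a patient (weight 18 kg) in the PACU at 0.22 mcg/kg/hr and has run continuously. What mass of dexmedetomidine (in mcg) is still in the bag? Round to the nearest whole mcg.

Dose = 0.22 mcg/kg/hr × 18 kg = 3.96 mcg/hr
Concentration = 321 mcg ÷ 84 mL = 3.821429 mcg/mL
Rate = 3.96 mcg/hr ÷ 3.821429 mcg/mL = 1.036262 mL/hr
Volume infused = 1.036262 mL/hr × 34.1 hr = 35.33652 mL
Volume remaining = 84 − 35.33652 = 48.66348 mL
Drug remaining = 48.66348 mL × 3.821429 mcg/mL = 185.964 mcg

186 mcg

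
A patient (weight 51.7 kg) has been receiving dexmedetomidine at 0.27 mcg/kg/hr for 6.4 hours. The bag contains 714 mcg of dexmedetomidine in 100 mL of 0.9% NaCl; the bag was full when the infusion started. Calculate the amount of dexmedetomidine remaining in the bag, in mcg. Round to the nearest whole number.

Dose = 0.27 mcg/kg/hr × 51.7 kg = 13.959 mcg/hr
Concentration = 714 mcg ÷ 100 mL = 7.14 mcg/mL
Rate = 13.959 mcg/hr ÷ 7.14 mcg/mL = 1.955042 mL/hr
Volume infused = 1.955042 mL/hr × 6.4 hr = 12.51227 mL
Volume remaining = 100 − 12.51227 = 87.48773 mL
Drug remaining = 87.48773 mL × 7.14 mcg/mL = 624.6624 mcg

625 mcg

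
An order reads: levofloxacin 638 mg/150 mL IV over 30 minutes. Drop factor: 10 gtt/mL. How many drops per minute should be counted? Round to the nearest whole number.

50 gtt/min

150 mL ÷ (30 min) = 5 mL/min
5 mL/min × 10 gtt/mL = 50 gtt/min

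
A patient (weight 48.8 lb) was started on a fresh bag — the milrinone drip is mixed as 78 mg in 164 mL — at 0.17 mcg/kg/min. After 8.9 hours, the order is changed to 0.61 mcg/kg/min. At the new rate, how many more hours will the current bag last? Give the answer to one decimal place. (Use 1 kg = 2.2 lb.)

93.6 hours

Initial rate:
Weight = 48.8 lb ÷ 2.2 lb/kg = 22.18182 kg
Dose = 0.17 mcg/kg/min × 22.18182 kg = 3.770909 mcg/min
3.770909 mcg/min × 60 min/hr = 226.2545 mcg/hr
Concentration = 78 mg ÷ 164 mL = 0.4756098 mg/mL = 475.6098 mcg/mL
Rate = 226.2545 mcg/hr ÷ 475.6098 mcg/mL = 0.4757147 mL/hr
Volume infused so far = 0.4757147 mL/hr × 8.9 hr = 4.233861 mL
Volume remaining = 164 − 4.233861 = 159.7661 mL
New rate:
Dose = 0.61 mcg/kg/min × 22.18182 kg = 13.53091 mcg/min
13.53091 mcg/min × 60 min/hr = 811.8545 mcg/hr
Rate = 811.8545 mcg/hr ÷ 475.6098 mcg/mL = 1.706976 mL/hr
Time remaining = 159.7661 mL ÷ 1.706976 mL/hr = 93.596 hr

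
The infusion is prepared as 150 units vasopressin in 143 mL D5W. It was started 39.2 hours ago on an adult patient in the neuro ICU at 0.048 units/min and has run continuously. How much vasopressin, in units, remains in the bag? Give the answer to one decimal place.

37.1 units

0.048 units/min × 60 min/hr = 2.88 units/hr
Concentration = 150 units ÷ 143 mL = 1.048951 units/mL
Rate = 2.88 units/hr ÷ 1.048951 units/mL = 2.7456 mL/hr
Volume infused = 2.7456 mL/hr × 39.2 hr = 107.6275 mL
Volume remaining = 143 − 107.6275 = 35.37248 mL
Drug remaining = 35.37248 mL × 1.048951 units/mL = 37.104 units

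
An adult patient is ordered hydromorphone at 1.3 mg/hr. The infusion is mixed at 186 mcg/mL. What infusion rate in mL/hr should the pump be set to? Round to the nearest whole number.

Concentration = 186 mcg/mL = 0.186 mg/mL
Rate = 1.3 mg/hr ÷ 0.186 mg/mL = 6.989247 mL/hr

7 mL/hr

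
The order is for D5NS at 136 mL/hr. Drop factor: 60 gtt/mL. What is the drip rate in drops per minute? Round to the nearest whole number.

136 gtt/min

136 mL/hr ÷ 60 min/hr = 2.266667 mL/min
2.266667 mL/min × 60 gtt/mL = 136 gtt/min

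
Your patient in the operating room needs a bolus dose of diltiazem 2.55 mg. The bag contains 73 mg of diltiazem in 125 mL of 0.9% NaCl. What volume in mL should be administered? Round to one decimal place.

Concentration = 73 mg ÷ 125 mL = 0.584 mg/mL
Volume = 2.55 mg ÷ 0.584 mg/mL = 4.366438 mL

4.4 mL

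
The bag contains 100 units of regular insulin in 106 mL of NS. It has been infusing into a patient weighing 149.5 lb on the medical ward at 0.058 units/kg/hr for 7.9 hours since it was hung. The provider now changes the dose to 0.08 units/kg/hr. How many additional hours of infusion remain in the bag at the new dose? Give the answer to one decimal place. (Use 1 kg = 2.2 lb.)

12.7 hours

Initial rate:
Weight = 149.5 lb ÷ 2.2 lb/kg = 67.95455 kg
Dose = 0.058 units/kg/hr × 67.95455 kg = 3.941364 units/hr
Concentration = 100 units ÷ 106 mL = 0.9433962 units/mL
Rate = 3.941364 units/hr ÷ 0.9433962 units/mL = 4.177845 mL/hr
Volume infused so far = 4.177845 mL/hr × 7.9 hr = 33.00498 mL
Volume remaining = 106 − 33.00498 = 72.99502 mL
New rate:
Dose = 0.08 units/kg/hr × 67.95455 kg = 5.436364 units/hr
Rate = 5.436364 units/hr ÷ 0.9433962 units/mL = 5.762545 mL/hr
Time remaining = 72.99502 mL ÷ 5.762545 mL/hr = 12.66715 hr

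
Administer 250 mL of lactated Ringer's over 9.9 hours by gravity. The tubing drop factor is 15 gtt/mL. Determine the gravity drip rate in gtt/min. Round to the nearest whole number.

250 mL ÷ (9.9 hr × 60 = 594 min) = 0.4208754 mL/min
0.4208754 mL/min × 15 gtt/mL = 6.313131 gtt/min

6 gtt/min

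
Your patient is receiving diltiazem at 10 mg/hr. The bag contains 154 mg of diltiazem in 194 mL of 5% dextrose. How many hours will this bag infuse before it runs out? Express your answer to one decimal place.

Concentration = 154 mg ÷ 194 mL = 0.7938144 mg/mL
Rate = 10 mg/hr ÷ 0.7938144 mg/mL = 12.5974 mL/hr
Duration = 194 mL ÷ 12.5974 mL/hr = 15.4 hr

15.4 hours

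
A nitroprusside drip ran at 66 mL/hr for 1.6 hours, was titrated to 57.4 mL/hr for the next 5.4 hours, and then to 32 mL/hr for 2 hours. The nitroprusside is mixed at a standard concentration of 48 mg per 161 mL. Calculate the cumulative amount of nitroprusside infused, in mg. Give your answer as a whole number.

Concentration = 48 mg ÷ 161 mL = 0.2981366 mg/mL
Stage 1: 66 mL/hr × 1.6 hr = 105.6 mL → 105.6 mL × 0.2981366 mg/mL = 31.48323 mg
Stage 2: 57.4 mL/hr × 5.4 hr = 309.96 mL → 309.96 mL × 0.2981366 mg/mL = 92.41043 mg
Stage 3: 32 mL/hr × 2 hr = 64 mL → 64 mL × 0.2981366 mg/mL = 19.08075 mg
Total = 31.48323 + 92.41043 + 19.08075 = 142.9744 mg

143 mg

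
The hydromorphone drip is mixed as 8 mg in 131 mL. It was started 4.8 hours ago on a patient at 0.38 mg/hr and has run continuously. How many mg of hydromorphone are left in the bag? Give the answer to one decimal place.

Concentration = 8 mg ÷ 131 mL = 0.0610687 mg/mL
Rate = 0.38 mg/hr ÷ 0.0610687 mg/mL = 6.2225 mL/hr
Volume infused = 6.2225 mL/hr × 4.8 hr = 29.868 mL
Volume remaining = 131 − 29.868 = 101.132 mL
Drug remaining = 101.132 mL × 0.0610687 mg/mL = 6.176 mg

6.2 mg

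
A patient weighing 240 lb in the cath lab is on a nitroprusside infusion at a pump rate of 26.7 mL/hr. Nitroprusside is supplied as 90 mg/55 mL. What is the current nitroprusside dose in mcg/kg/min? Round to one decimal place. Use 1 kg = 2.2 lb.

Weight = 240 lb ÷ 2.2 lb/kg = 109.0909 kg
Concentration = 90 mg ÷ 55 mL = 1.636364 mg/mL = 1636.364 mcg/mL
Drug rate = 26.7 mL/hr × 1636.364 mcg/mL = 43690.91 mcg/hr
43690.91 mcg/hr ÷ 60 min/hr = 728.1818 mcg/min
728.1818 mcg/min ÷ 109.0909 kg = 6.675 mcg/kg/min

6.7 mcg/kg/min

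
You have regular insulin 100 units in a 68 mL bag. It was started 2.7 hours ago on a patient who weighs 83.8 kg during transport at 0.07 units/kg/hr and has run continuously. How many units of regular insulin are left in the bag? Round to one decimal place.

Dose = 0.07 units/kg/hr × 83.8 kg = 5.866 units/hr
Concentration = 100 units ÷ 68 mL = 1.470588 units/mL
Rate = 5.866 units/hr ÷ 1.470588 units/mL = 3.98888 mL/hr
Volume infused = 3.98888 mL/hr × 2.7 hr = 10.76998 mL
Volume remaining = 68 − 10.76998 = 57.23002 mL
Drug remaining = 57.23002 mL × 1.470588 units/mL = 84.1618 units

84.2 units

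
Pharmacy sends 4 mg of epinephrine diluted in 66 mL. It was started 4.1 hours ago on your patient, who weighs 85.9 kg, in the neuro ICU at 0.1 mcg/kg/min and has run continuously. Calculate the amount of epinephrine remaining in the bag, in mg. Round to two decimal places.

Dose = 0.1 mcg/kg/min × 85.9 kg = 8.59 mcg/min
8.59 mcg/min × 60 min/hr = 515.4 mcg/hr
Concentration = 4 mg ÷ 66 mL = 0.06060606 mg/mL = 60.60606 mcg/mL
Rate = 515.4 mcg/hr ÷ 60.60606 mcg/mL = 8.5041 mL/hr
Volume infused = 8.5041 mL/hr × 4.1 hr = 34.86681 mL
Volume remaining = 66 − 34.86681 = 31.13319 mL
Drug remaining = 31.13319 mL × 60.60606 mcg/mL = 1886.86 mcg = 1.88686 mg

1.89 mg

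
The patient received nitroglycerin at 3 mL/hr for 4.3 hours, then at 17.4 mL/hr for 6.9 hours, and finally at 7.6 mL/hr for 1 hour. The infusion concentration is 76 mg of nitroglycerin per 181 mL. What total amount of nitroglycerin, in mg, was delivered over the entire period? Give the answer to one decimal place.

Concentration = 76 mg ÷ 181 mL = 0.4198895 mg/mL
Stage 1: 3 mL/hr × 4.3 hr = 12.9 mL → 12.9 mL × 0.4198895 mg/mL = 5.416575 mg
Stage 2: 17.4 mL/hr × 6.9 hr = 120.06 mL → 120.06 mL × 0.4198895 mg/mL = 50.41193 mg
Stage 3: 7.6 mL/hr × 1 hr = 7.6 mL → 7.6 mL × 0.4198895 mg/mL = 3.19116 mg
Total = 5.416575 + 50.41193 + 3.19116 = 59.01967 mg

59.0 mg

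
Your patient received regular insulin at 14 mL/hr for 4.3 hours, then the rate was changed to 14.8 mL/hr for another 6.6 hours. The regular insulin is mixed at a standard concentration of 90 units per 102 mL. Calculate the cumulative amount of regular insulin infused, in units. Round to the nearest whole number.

Concentration = 90 units ÷ 102 mL = 0.8823529 units/mL
Stage 1: 14 mL/hr × 4.3 hr = 60.2 mL → 60.2 mL × 0.8823529 units/mL = 53.11765 units
Stage 2: 14.8 mL/hr × 6.6 hr = 97.68 mL → 97.68 mL × 0.8823529 units/mL = 86.18824 units
Total = 53.11765 + 86.18824 = 139.3059 units

139 units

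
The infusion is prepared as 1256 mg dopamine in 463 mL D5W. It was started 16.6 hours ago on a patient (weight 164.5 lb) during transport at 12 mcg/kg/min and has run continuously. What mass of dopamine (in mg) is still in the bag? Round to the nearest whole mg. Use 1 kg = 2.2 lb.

362 mg

Weight = 164.5 lb ÷ 2.2 lb/kg = 74.77273 kg
Dose = 12 mcg/kg/min × 74.77273 kg = 897.2727 mcg/min
897.2727 mcg/min × 60 min/hr = 53836.36 mcg/hr
Concentration = 1256 mg ÷ 463 mL = 2.712743 mg/mL = 2712.743 mcg/mL
Rate = 53836.36 mcg/hr ÷ 2712.743 mcg/mL = 19.84573 mL/hr
Volume infused = 19.84573 mL/hr × 16.6 hr = 329.4391 mL
Volume remaining = 463 − 329.4391 = 133.5609 mL
Drug remaining = 133.5609 mL × 2712.743 mcg/mL = 362316.4 mcg = 362.3164 mg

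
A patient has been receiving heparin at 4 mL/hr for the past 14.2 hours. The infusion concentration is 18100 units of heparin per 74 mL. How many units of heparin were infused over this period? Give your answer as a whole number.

13893 units

Concentration = 18100 units ÷ 74 mL = 244.5946 units/mL
Drug rate = 4 mL/hr × 244.5946 units/mL = 978.3784 units/hr
Total = 978.3784 units/hr × 14.2 hr = 13892.97 units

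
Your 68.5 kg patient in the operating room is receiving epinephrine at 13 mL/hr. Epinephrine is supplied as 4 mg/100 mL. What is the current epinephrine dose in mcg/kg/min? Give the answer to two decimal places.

0.13 mcg/kg/min

Concentration = 4 mg ÷ 100 mL = 0.04 mg/mL = 40 mcg/mL
Drug rate = 13 mL/hr × 40 mcg/mL = 520 mcg/hr
520 mcg/hr ÷ 60 min/hr = 8.666667 mcg/min
8.666667 mcg/min ÷ 68.5 kg = 0.1265207 mcg/kg/min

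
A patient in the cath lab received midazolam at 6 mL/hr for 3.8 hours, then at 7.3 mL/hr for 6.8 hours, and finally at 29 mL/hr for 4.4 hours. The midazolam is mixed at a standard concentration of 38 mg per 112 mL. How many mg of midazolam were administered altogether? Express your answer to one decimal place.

67.9 mg

Concentration = 38 mg ÷ 112 mL = 0.3392857 mg/mL
Stage 1: 6 mL/hr × 3.8 hr = 22.8 mL → 22.8 mL × 0.3392857 mg/mL = 7.735714 mg
Stage 2: 7.3 mL/hr × 6.8 hr = 49.64 mL → 49.64 mL × 0.3392857 mg/mL = 16.84214 mg
Stage 3: 29 mL/hr × 4.4 hr = 127.6 mL → 127.6 mL × 0.3392857 mg/mL = 43.29286 mg
Total = 7.735714 + 16.84214 + 43.29286 = 67.87071 mg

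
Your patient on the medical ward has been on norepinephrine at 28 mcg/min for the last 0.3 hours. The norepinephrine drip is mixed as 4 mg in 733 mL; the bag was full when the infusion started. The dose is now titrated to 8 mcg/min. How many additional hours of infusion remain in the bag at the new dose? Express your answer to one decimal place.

7.3 hours

Initial rate:
28 mcg/min × 60 min/hr = 1680 mcg/hr
Concentration = 4 mg ÷ 733 mL = 0.005457026 mg/mL = 5.457026 mcg/mL
Rate = 1680 mcg/hr ÷ 5.457026 mcg/mL = 307.86 mL/hr
Volume infused so far = 307.86 mL/hr × 0.3 hr = 92.358 mL
Volume remaining = 733 − 92.358 = 640.642 mL
New rate:
8 mcg/min × 60 min/hr = 480 mcg/hr
Rate = 480 mcg/hr ÷ 5.457026 mcg/mL = 87.96 mL/hr
Time remaining = 640.642 mL ÷ 87.96 mL/hr = 7.283333 hr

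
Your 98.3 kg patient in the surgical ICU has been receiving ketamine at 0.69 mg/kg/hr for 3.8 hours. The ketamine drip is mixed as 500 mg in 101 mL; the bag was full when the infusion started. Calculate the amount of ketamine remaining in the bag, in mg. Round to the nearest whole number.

Dose = 0.69 mg/kg/hr × 98.3 kg = 67.827 mg/hr
Concentration = 500 mg ÷ 101 mL = 4.950495 mg/mL
Rate = 67.827 mg/hr ÷ 4.950495 mg/mL = 13.70105 mL/hr
Volume infused = 13.70105 mL/hr × 3.8 hr = 52.06401 mL
Volume remaining = 101 − 52.06401 = 48.93599 mL
Drug remaining = 48.93599 mL × 4.950495 mg/mL = 242.2574 mg

242 mg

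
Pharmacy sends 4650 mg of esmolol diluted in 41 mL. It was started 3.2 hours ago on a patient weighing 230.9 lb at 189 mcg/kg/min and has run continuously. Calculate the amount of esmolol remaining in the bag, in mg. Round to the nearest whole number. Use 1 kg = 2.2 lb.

841 mg

Weight = 230.9 lb ÷ 2.2 lb/kg = 104.9545 kg
Dose = 189 mcg/kg/min × 104.9545 kg = 19836.41 mcg/min
19836.41 mcg/min × 60 min/hr = 1190185 mcg/hr
Concentration = 4650 mg ÷ 41 mL = 113.4146 mg/mL = 113414.6 mcg/mL
Rate = 1190185 mcg/hr ÷ 113414.6 mcg/mL = 10.4941 mL/hr
Volume infused = 10.4941 mL/hr × 3.2 hr = 33.58112 mL
Volume remaining = 41 − 33.58112 = 7.418879 mL
Drug remaining = 7.418879 mL × 113414.6 mcg/mL = 841409.5 mcg = 841.4095 mg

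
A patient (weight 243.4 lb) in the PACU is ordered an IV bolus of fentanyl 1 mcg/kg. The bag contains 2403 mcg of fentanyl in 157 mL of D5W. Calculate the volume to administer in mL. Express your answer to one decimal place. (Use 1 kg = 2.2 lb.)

7.2 mL

Weight = 243.4 lb ÷ 2.2 lb/kg = 110.6364 kg
Dose = 1 mcg/kg × 110.6364 kg = 110.6364 mcg
Concentration = 2403 mcg ÷ 157 mL = 15.30573 mcg/mL
Volume = 110.6364 mcg ÷ 15.30573 mcg/mL = 7.228427 mL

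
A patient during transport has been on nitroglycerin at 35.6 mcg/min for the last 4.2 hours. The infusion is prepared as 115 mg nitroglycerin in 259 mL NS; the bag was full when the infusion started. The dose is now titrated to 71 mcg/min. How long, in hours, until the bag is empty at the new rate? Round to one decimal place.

24.9 hours

Initial rate:
35.6 mcg/min × 60 min/hr = 2136 mcg/hr
Concentration = 115 mg ÷ 259 mL = 0.4440154 mg/mL = 444.0154 mcg/mL
Rate = 2136 mcg/hr ÷ 444.0154 mcg/mL = 4.810643 mL/hr
Volume infused so far = 4.810643 mL/hr × 4.2 hr = 20.2047 mL
Volume remaining = 259 − 20.2047 = 238.7953 mL
New rate:
71 mcg/min × 60 min/hr = 4260 mcg/hr
Rate = 4260 mcg/hr ÷ 444.0154 mcg/mL = 9.594261 mL/hr
Time remaining = 238.7953 mL ÷ 9.594261 mL/hr = 24.88939 hr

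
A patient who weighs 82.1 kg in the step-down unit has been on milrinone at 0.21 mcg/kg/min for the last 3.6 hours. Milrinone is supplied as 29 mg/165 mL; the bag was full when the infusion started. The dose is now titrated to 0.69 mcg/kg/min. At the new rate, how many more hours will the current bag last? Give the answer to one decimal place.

Initial rate:
Dose = 0.21 mcg/kg/min × 82.1 kg = 17.241 mcg/min
17.241 mcg/min × 60 min/hr = 1034.46 mcg/hr
Concentration = 29 mg ÷ 165 mL = 0.1757576 mg/mL = 175.7576 mcg/mL
Rate = 1034.46 mcg/hr ÷ 175.7576 mcg/mL = 5.885721 mL/hr
Volume infused so far = 5.885721 mL/hr × 3.6 hr = 21.18859 mL
Volume remaining = 165 − 21.18859 = 143.8114 mL
New rate:
Dose = 0.69 mcg/kg/min × 82.1 kg = 56.649 mcg/min
56.649 mcg/min × 60 min/hr = 3398.94 mcg/hr
Rate = 3398.94 mcg/hr ÷ 175.7576 mcg/mL = 19.3388 mL/hr
Time remaining = 143.8114 mL ÷ 19.3388 mL/hr = 7.43642 hr

7.4 hours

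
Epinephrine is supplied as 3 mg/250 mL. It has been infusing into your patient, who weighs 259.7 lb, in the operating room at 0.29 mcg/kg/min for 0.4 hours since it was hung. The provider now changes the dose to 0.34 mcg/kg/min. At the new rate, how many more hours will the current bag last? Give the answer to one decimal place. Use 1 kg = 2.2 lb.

Initial rate:
Weight = 259.7 lb ÷ 2.2 lb/kg = 118.0455 kg
Dose = 0.29 mcg/kg/min × 118.0455 kg = 34.23318 mcg/min
34.23318 mcg/min × 60 min/hr = 2053.991 mcg/hr
Concentration = 3 mg ÷ 250 mL = 0.012 mg/mL = 12 mcg/mL
Rate = 2053.991 mcg/hr ÷ 12 mcg/mL = 171.1659 mL/hr
Volume infused so far = 171.1659 mL/hr × 0.4 hr = 68.46636 mL
Volume remaining = 250 − 68.46636 = 181.5336 mL
New rate:
Dose = 0.34 mcg/kg/min × 118.0455 kg = 40.13545 mcg/min
40.13545 mcg/min × 60 min/hr = 2408.127 mcg/hr
Rate = 2408.127 mcg/hr ÷ 12 mcg/mL = 200.6773 mL/hr
Time remaining = 181.5336 mL ÷ 200.6773 mL/hr = 0.9046049 hr

0.9 hours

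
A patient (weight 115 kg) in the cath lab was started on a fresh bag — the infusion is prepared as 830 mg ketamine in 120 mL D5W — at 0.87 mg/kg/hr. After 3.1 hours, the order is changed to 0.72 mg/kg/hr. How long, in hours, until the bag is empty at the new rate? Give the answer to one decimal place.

Initial rate:
Dose = 0.87 mg/kg/hr × 115 kg = 100.05 mg/hr
Concentration = 830 mg ÷ 120 mL = 6.916667 mg/mL
Rate = 100.05 mg/hr ÷ 6.916667 mg/mL = 14.46506 mL/hr
Volume infused so far = 14.46506 mL/hr × 3.1 hr = 44.84169 mL
Volume remaining = 120 − 44.84169 = 75.15831 mL
New rate:
Dose = 0.72 mg/kg/hr × 115 kg = 82.8 mg/hr
Rate = 82.8 mg/hr ÷ 6.916667 mg/mL = 11.97108 mL/hr
Time remaining = 75.15831 mL ÷ 11.97108 mL/hr = 6.278321 hr

6.3 hours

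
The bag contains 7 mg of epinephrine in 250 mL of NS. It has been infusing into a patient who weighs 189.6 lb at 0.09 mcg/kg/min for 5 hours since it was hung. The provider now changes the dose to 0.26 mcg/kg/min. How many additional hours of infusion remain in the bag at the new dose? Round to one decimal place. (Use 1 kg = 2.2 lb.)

3.5 hours

Initial rate:
Weight = 189.6 lb ÷ 2.2 lb/kg = 86.18182 kg
Dose = 0.09 mcg/kg/min × 86.18182 kg = 7.756364 mcg/min
7.756364 mcg/min × 60 min/hr = 465.3818 mcg/hr
Concentration = 7 mg ÷ 250 mL = 0.028 mg/mL = 28 mcg/mL
Rate = 465.3818 mcg/hr ÷ 28 mcg/mL = 16.62078 mL/hr
Volume infused so far = 16.62078 mL/hr × 5 hr = 83.1039 mL
Volume remaining = 250 − 83.1039 = 166.8961 mL
New rate:
Dose = 0.26 mcg/kg/min × 86.18182 kg = 22.40727 mcg/min
22.40727 mcg/min × 60 min/hr = 1344.436 mcg/hr
Rate = 1344.436 mcg/hr ÷ 28 mcg/mL = 48.01558 mL/hr
Time remaining = 166.8961 mL ÷ 48.01558 mL/hr = 3.475874 hr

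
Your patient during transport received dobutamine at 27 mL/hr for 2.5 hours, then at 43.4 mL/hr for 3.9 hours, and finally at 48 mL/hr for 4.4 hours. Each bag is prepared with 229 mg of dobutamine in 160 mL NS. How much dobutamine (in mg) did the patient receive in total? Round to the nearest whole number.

641 mg

Concentration = 229 mg ÷ 160 mL = 1.43125 mg/mL
Stage 1: 27 mL/hr × 2.5 hr = 67.5 mL → 67.5 mL × 1.43125 mg/mL = 96.60938 mg
Stage 2: 43.4 mL/hr × 3.9 hr = 169.26 mL → 169.26 mL × 1.43125 mg/mL = 242.2534 mg
Stage 3: 48 mL/hr × 4.4 hr = 211.2 mL → 211.2 mL × 1.43125 mg/mL = 302.28 mg
Total = 96.60938 + 242.2534 + 302.28 = 641.1427 mg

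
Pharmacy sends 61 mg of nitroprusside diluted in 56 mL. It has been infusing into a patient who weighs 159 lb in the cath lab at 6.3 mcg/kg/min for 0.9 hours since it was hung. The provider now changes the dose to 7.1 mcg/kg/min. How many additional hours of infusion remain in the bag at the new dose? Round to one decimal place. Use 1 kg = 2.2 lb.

Initial rate:
Weight = 159 lb ÷ 2.2 lb/kg = 72.27273 kg
Dose = 6.3 mcg/kg/min × 72.27273 kg = 455.3182 mcg/min
455.3182 mcg/min × 60 min/hr = 27319.09 mcg/hr
Concentration = 61 mg ÷ 56 mL = 1.089286 mg/mL = 1089.286 mcg/mL
Rate = 27319.09 mcg/hr ÷ 1089.286 mcg/mL = 25.07982 mL/hr
Volume infused so far = 25.07982 mL/hr × 0.9 hr = 22.57184 mL
Volume remaining = 56 − 22.57184 = 33.42816 mL
New rate:
Dose = 7.1 mcg/kg/min × 72.27273 kg = 513.1364 mcg/min
513.1364 mcg/min × 60 min/hr = 30788.18 mcg/hr
Rate = 30788.18 mcg/hr ÷ 1089.286 mcg/mL = 28.26456 mL/hr
Time remaining = 33.42816 mL ÷ 28.26456 mL/hr = 1.182688 hr

1.2 hours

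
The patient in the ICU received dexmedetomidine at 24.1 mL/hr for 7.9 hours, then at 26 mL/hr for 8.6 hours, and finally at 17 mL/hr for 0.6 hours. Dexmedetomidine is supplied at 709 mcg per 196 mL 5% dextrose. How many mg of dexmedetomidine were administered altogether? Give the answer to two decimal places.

1.53 mg

Concentration = 709 mcg ÷ 196 mL = 3.617347 mcg/mL
Stage 1: 24.1 mL/hr × 7.9 hr = 190.39 mL → 190.39 mL × 3.617347 mcg/mL = 688.7067 mcg
Stage 2: 26 mL/hr × 8.6 hr = 223.6 mL → 223.6 mL × 3.617347 mcg/mL = 808.8388 mcg
Stage 3: 17 mL/hr × 0.6 hr = 10.2 mL → 10.2 mL × 3.617347 mcg/mL = 36.89694 mcg
Total = 688.7067 + 808.8388 + 36.89694 = 1534.442 mcg = 1.534442 mg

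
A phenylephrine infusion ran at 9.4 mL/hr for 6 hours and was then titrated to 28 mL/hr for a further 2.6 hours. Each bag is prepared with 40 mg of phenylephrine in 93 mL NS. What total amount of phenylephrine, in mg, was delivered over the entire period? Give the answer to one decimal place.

Concentration = 40 mg ÷ 93 mL = 0.4301075 mg/mL
Stage 1: 9.4 mL/hr × 6 hr = 56.4 mL → 56.4 mL × 0.4301075 mg/mL = 24.25806 mg
Stage 2: 28 mL/hr × 2.6 hr = 72.8 mL → 72.8 mL × 0.4301075 mg/mL = 31.31183 mg
Total = 24.25806 + 31.31183 = 55.56989 mg

55.6 mg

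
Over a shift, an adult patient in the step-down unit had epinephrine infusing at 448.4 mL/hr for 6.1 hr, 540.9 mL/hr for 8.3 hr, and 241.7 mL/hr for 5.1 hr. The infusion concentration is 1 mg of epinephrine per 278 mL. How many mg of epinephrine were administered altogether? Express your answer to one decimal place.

30.4 mg

Concentration = 1 mg ÷ 278 mL = 0.003597122 mg/mL
Stage 1: 448.4 mL/hr × 6.1 hr = 2735.24 mL → 2735.24 mL × 0.003597122 mg/mL = 9.838993 mg
Stage 2: 540.9 mL/hr × 8.3 hr = 4489.47 mL → 4489.47 mL × 0.003597122 mg/mL = 16.14917 mg
Stage 3: 241.7 mL/hr × 5.1 hr = 1232.67 mL → 1232.67 mL × 0.003597122 mg/mL = 4.434065 mg
Total = 9.838993 + 16.14917 + 4.434065 = 30.42223 mg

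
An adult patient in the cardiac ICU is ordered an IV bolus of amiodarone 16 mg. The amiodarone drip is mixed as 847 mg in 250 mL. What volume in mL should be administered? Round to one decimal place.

Concentration = 847 mg ÷ 250 mL = 3.388 mg/mL
Volume = 16 mg ÷ 3.388 mg/mL = 4.72255 mL

4.7 mL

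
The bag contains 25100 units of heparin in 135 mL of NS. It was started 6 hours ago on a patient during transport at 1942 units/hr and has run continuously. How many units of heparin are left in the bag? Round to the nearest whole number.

Concentration = 25100 units ÷ 135 mL = 185.9259 units/mL
Rate = 1942 units/hr ÷ 185.9259 units/mL = 10.44502 mL/hr
Volume infused = 10.44502 mL/hr × 6 hr = 62.67012 mL
Volume remaining = 135 − 62.67012 = 72.32988 mL
Drug remaining = 72.32988 mL × 185.9259 units/mL = 13448 units

13448 units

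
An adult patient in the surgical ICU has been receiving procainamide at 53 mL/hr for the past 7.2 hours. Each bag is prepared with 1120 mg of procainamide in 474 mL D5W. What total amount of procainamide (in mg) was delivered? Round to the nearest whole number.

Concentration = 1120 mg ÷ 474 mL = 2.362869 mg/mL
Drug rate = 53 mL/hr × 2.362869 mg/mL = 125.2321 mg/hr
Total = 125.2321 mg/hr × 7.2 hr = 901.6709 mg

902 mg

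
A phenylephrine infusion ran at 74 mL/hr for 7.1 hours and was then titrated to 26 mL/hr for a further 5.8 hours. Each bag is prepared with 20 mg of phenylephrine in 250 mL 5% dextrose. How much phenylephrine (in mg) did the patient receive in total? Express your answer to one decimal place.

54.1 mg

Concentration = 20 mg ÷ 250 mL = 0.08 mg/mL
Stage 1: 74 mL/hr × 7.1 hr = 525.4 mL → 525.4 mL × 0.08 mg/mL = 42.032 mg
Stage 2: 26 mL/hr × 5.8 hr = 150.8 mL → 150.8 mL × 0.08 mg/mL = 12.064 mg
Total = 42.032 + 12.064 = 54.096 mg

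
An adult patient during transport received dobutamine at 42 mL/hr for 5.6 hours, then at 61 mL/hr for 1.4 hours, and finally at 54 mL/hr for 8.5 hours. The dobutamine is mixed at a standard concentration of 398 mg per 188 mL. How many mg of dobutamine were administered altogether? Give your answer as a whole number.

Concentration = 398 mg ÷ 188 mL = 2.117021 mg/mL
Stage 1: 42 mL/hr × 5.6 hr = 235.2 mL → 235.2 mL × 2.117021 mg/mL = 497.9234 mg
Stage 2: 61 mL/hr × 1.4 hr = 85.4 mL → 85.4 mL × 2.117021 mg/mL = 180.7936 mg
Stage 3: 54 mL/hr × 8.5 hr = 459 mL → 459 mL × 2.117021 mg/mL = 971.7128 mg
Total = 497.9234 + 180.7936 + 971.7128 = 1650.43 mg

1650 mg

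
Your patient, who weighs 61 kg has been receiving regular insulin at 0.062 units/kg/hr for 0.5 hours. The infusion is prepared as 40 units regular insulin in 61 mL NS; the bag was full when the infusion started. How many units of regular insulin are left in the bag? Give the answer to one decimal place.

Dose = 0.062 units/kg/hr × 61 kg = 3.782 units/hr
Concentration = 40 units ÷ 61 mL = 0.6557377 units/mL
Rate = 3.782 units/hr ÷ 0.6557377 units/mL = 5.76755 mL/hr
Volume infused = 5.76755 mL/hr × 0.5 hr = 2.883775 mL
Volume remaining = 61 − 2.883775 = 58.11623 mL
Drug remaining = 58.11623 mL × 0.6557377 units/mL = 38.109 units

38.1 units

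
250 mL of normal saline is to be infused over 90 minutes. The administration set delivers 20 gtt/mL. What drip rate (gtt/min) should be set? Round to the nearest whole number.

56 gtt/min

250 mL ÷ (90 min) = 2.777778 mL/min
2.777778 mL/min × 20 gtt/mL = 55.55556 gtt/min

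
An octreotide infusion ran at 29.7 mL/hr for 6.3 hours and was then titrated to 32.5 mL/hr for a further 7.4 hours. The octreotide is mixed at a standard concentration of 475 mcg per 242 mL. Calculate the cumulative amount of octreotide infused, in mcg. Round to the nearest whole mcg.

839 mcg

Concentration = 475 mcg ÷ 242 mL = 1.96281 mcg/mL
Stage 1: 29.7 mL/hr × 6.3 hr = 187.11 mL → 187.11 mL × 1.96281 mcg/mL = 367.2614 mcg
Stage 2: 32.5 mL/hr × 7.4 hr = 240.5 mL → 240.5 mL × 1.96281 mcg/mL = 472.0558 mcg
Total = 367.2614 + 472.0558 = 839.3171 mcg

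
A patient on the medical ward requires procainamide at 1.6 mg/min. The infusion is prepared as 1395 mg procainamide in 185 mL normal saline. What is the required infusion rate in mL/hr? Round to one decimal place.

1.6 mg/min × 60 min/hr = 96 mg/hr
Concentration = 1395 mg ÷ 185 mL = 7.540541 mg/mL
Rate = 96 mg/hr ÷ 7.540541 mg/mL = 12.73118 mL/hr

12.7 mL/hr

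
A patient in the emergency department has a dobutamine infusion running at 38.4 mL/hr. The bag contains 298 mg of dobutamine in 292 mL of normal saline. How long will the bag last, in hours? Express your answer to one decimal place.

7.6 hours

Duration = 292 mL ÷ 38.4 mL/hr = 7.604167 hr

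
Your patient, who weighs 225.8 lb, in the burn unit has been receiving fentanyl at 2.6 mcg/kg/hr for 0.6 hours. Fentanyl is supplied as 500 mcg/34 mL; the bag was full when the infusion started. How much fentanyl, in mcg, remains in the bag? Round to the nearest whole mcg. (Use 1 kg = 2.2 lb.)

340 mcg

Weight = 225.8 lb ÷ 2.2 lb/kg = 102.6364 kg
Dose = 2.6 mcg/kg/hr × 102.6364 kg = 266.8545 mcg/hr
Concentration = 500 mcg ÷ 34 mL = 14.70588 mcg/mL
Rate = 266.8545 mcg/hr ÷ 14.70588 mcg/mL = 18.14611 mL/hr
Volume infused = 18.14611 mL/hr × 0.6 hr = 10.88767 mL
Volume remaining = 34 − 10.88767 = 23.11233 mL
Drug remaining = 23.11233 mL × 14.70588 mcg/mL = 339.8873 mcg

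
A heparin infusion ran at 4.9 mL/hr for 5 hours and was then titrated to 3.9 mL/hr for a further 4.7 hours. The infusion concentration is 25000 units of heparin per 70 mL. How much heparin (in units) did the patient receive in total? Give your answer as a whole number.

15296 units

Concentration = 25000 units ÷ 70 mL = 357.1429 units/mL
Stage 1: 4.9 mL/hr × 5 hr = 24.5 mL → 24.5 mL × 357.1429 units/mL = 8750 units
Stage 2: 3.9 mL/hr × 4.7 hr = 18.33 mL → 18.33 mL × 357.1429 units/mL = 6546.429 units
Total = 8750 + 6546.429 = 15296.43 units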